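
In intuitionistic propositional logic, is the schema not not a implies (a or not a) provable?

No

This is a variant of double-negation elimination (deriving excluded middle from double negation), which is not intuitionistically valid.
A Kripke countermodel: worlds w0, w1; order generated by w0 <= w1; atoms true at each world — w0:{}; w1:{a}.
w0 does not force not not a implies (a or not a): already at w0 itself, w0 forces not not a but w0 does not force a or not a.
w0 does not force a or not a: neither disjunct is forced at w0.
w0 lacks atom a, so w0 does not force a.
So the root w0 does not force the formula.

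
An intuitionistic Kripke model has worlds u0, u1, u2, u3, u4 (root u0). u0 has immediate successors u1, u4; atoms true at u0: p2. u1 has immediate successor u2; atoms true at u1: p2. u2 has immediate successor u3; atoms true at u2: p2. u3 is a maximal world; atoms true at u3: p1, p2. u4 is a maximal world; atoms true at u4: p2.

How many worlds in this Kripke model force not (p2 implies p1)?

u0: does not force it — u0 does not force not (p2 implies p1) since u3 is accessible from u0 and u3 forces p2 implies p1.
u1: does not force it — u1 does not force not (p2 implies p1) since u3 is accessible from u1 and u3 forces p2 implies p1.
u2: does not force it — u2 does not force not (p2 implies p1) since u3 is accessible from u2 and u3 forces p2 implies p1.
u3: does not force it.
u4: forces it.
Worlds forcing the formula: {u4}.

1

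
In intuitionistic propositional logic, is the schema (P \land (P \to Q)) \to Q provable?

Yes

This is modus ponens in implicational form, which is intuitionistically derivable.
If a world forces P and P \to Q, then applying the implication at that world (which is accessible from itself) gives Q.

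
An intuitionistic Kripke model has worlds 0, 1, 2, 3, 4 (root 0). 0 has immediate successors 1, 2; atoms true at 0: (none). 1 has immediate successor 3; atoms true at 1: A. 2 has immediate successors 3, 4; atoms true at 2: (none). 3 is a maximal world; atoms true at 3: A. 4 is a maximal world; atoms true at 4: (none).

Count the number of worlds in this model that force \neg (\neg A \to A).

0: does not force it — 0 \nVdash \neg (\neg A \to A) since 1 is accessible from 0 and 1 \Vdash \neg A \to A.
1: does not force it.
2: does not force it.
3: does not force it.
4: forces it.
Worlds forcing the formula: {4}.

1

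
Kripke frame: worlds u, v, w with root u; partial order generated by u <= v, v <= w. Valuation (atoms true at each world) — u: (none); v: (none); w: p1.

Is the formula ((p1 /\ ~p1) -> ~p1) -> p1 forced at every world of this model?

Not every world: u ||-/- ((p1 /\ ~p1) -> ~p1) -> p1.
u ||-/- ((p1 /\ ~p1) -> ~p1) -> p1: already at u itself, u ||- (p1 /\ ~p1) -> ~p1 but u ||-/- p1.
u lacks atom p1, so u ||-/- p1.

No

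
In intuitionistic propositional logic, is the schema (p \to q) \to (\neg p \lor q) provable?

No

This is the material-implication-as-disjunction principle, which is not intuitionistically valid.
A Kripke countermodel: worlds w0, w1; order generated by w0 \le w1; atoms true at each world — w0:{}; w1:{p,q}.
w0 \nVdash (p \to q) \to (\neg p \lor q): already at w0 itself, w0 \Vdash p \to q but w0 \nVdash \neg p \lor q.
w0 \nVdash \neg p \lor q: neither disjunct is forced at w0.
w0 \nVdash \neg p since w1 is accessible from w0 and w1 \Vdash p.
So the root w0 does not force the formula.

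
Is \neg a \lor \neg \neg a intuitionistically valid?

No

This is the weak law of excluded middle, which is not intuitionistically valid.
A Kripke countermodel: worlds s0, s1, s2; order generated by s0 \le s1, s0 \le s2; atoms true at each world — s0:{}; s1:{a}; s2:{}.
s0 \nVdash \neg a \lor \neg \neg a: neither disjunct is forced at s0.
s0 \nVdash \neg a since s1 is accessible from s0 and s1 \Vdash a.
So the root s0 does not force the formula.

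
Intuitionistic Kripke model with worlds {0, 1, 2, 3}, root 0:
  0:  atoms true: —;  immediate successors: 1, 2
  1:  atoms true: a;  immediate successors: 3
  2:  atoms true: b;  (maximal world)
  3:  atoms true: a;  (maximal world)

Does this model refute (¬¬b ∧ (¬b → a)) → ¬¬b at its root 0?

0 ⊩ (¬¬b ∧ (¬b → a)) → ¬¬b: every world accessible from 0 that forces ¬¬b ∧ (¬b → a) (namely 2) also forces ¬¬b.
So the root 0 forces (¬¬b ∧ (¬b → a)) → ¬¬b; the model is not a countermodel.

No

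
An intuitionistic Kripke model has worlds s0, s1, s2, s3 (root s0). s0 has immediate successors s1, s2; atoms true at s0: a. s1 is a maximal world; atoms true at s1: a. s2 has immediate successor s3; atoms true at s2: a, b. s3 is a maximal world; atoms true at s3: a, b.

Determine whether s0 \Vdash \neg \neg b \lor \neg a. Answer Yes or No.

s0 \nVdash \neg \neg b \lor \neg a: neither disjunct is forced at s0.
s0 \nVdash \neg \neg b since s1 is accessible from s0 and s1 \Vdash \neg b.
s1 \Vdash \neg b: no world accessible from s1 forces b.

No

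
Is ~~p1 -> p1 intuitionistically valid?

No

This is double-negation elimination, which is not intuitionistically valid.
A Kripke countermodel: worlds s0, s1; order generated by s0 <= s1; atoms true at each world — s0:{}; s1:{p1}.
s0 ||-/- ~~p1 -> p1: already at s0 itself, s0 ||- ~~p1 but s0 ||-/- p1.
s0 lacks atom p1, so s0 ||-/- p1.
So the root s0 does not force the formula.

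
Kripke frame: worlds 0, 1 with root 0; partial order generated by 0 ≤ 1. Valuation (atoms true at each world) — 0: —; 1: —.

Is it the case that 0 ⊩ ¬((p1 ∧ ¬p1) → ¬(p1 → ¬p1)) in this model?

No

0 ⊮ ¬((p1 ∧ ¬p1) → ¬(p1 → ¬p1)) since 0 is accessible from 0 and 0 ⊩ (p1 ∧ ¬p1) → ¬(p1 → ¬p1).
0 ⊩ (p1 ∧ ¬p1) → ¬(p1 → ¬p1) vacuously: no world accessible from 0 forces the antecedent p1 ∧ ¬p1.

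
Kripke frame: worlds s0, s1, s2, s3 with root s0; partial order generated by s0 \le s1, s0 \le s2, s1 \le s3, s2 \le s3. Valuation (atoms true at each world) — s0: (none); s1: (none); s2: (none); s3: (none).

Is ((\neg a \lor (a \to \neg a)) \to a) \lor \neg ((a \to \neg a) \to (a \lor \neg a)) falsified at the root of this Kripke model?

s0 \nVdash ((\neg a \lor (a \to \neg a)) \to a) \lor \neg ((a \to \neg a) \to (a \lor \neg a)): neither disjunct is forced at s0.
s0 \nVdash (\neg a \lor (a \to \neg a)) \to a: already at s0 itself, s0 \Vdash \neg a \lor (a \to \neg a) but s0 \nVdash a.
s0 lacks atom a, so s0 \nVdash a.
So the root s0 does not force ((\neg a \lor (a \to \neg a)) \to a) \lor \neg ((a \to \neg a) \to (a \lor \neg a)); the model is a countermodel.

Yes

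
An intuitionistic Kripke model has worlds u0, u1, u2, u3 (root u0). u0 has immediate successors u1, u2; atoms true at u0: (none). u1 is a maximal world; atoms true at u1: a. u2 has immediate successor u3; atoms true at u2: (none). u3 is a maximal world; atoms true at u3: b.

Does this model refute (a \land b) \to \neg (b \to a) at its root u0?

u0 \Vdash (a \land b) \to \neg (b \to a) vacuously: no world accessible from u0 forces the antecedent a \land b.
So the root u0 forces (a \land b) \to \neg (b \to a); the model is not a countermodel.

No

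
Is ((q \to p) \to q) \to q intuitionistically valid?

This is Peirce's law, which is not intuitionistically valid.
A Kripke countermodel: worlds w0, w1; order generated by w0 \le w1; atoms true at each world — w0:{}; w1:{q}.
w0 \nVdash ((q \to p) \to q) \to q: already at w0 itself, w0 \Vdash (q \to p) \to q but w0 \nVdash q.
w0 lacks atom q, so w0 \nVdash q.
So the root w0 does not force the formula.

No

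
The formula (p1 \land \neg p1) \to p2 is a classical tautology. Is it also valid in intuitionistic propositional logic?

This is an instance of ex falso quodlibet, which is intuitionistically derivable.
No world can force both p1 and \neg p1, so the antecedent p1 \land \neg p1 is never forced and the implication holds vacuously at every world.

Yes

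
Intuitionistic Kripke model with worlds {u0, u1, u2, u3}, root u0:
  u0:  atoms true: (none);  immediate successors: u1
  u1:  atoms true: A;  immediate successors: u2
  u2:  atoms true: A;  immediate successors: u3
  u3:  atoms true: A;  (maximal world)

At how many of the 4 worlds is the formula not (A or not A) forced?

u0: does not force it — u0 does not force not (A or not A) since u1 is accessible from u0 and u1 forces A or not A.
u1: does not force it — u1 does not force not (A or not A) since u1 is accessible from u1 and u1 forces A or not A.
u2: does not force it — u2 does not force not (A or not A) since u2 is accessible from u2 and u2 forces A or not A.
u3: does not force it.
Worlds forcing the formula: { }.

0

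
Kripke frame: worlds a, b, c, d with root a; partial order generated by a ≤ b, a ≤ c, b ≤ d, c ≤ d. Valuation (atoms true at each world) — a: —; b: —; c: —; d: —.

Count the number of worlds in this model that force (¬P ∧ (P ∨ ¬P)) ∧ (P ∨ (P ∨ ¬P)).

a: forces it.
b: forces it.
c: forces it.
d: forces it.
Worlds forcing the formula: {a, b, c, d}.

4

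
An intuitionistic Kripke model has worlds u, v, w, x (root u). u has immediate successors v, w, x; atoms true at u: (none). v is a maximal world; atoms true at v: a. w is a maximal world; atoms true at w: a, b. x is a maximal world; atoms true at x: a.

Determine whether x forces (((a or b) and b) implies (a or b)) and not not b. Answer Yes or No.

No

x does not force (((a or b) and b) implies (a or b)) and not not b since x fails not not b.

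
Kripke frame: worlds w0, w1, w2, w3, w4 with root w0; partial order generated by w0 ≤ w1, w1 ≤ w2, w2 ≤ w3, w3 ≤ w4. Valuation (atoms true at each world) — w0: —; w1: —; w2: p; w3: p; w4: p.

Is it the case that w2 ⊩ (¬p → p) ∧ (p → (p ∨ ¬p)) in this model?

Yes

w2 ⊩ (¬p → p) ∧ (p → (p ∨ ¬p)) since w2 forces both conjuncts.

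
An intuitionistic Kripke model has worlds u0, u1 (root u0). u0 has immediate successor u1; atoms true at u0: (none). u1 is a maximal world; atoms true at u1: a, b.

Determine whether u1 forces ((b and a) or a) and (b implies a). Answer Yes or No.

Yes

u1 forces ((b and a) or a) and (b implies a) since u1 forces both conjuncts.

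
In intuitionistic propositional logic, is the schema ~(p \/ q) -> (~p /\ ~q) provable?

This is a constructively valid De Morgan direction (negated disjunction to conjunction of negations), which is intuitionistically derivable.
From ~(p \/ q): if p held then p \/ q would, contradiction — so ~p; similarly ~q.

Yes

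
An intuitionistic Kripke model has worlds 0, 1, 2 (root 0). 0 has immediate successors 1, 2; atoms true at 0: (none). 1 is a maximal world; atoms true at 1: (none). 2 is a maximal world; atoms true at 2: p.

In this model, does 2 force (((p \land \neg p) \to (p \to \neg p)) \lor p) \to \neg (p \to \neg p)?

Yes

2 \Vdash (((p \land \neg p) \to (p \to \neg p)) \lor p) \to \neg (p \to \neg p): every world accessible from 2 that forces ((p \land \neg p) \to (p \to \neg p)) \lor p (namely 2) also forces \neg (p \to \neg p).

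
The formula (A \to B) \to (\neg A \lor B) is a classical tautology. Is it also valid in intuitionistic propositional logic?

No

This is the material-implication-as-disjunction principle, which is not intuitionistically valid.
A Kripke countermodel: worlds s0, s1; order generated by s0 \le s1; atoms true at each world — s0:{}; s1:{A,B}.
s0 \nVdash (A \to B) \to (\neg A \lor B): already at s0 itself, s0 \Vdash A \to B but s0 \nVdash \neg A \lor B.
s0 \nVdash \neg A \lor B: neither disjunct is forced at s0.
s0 \nVdash \neg A since s1 is accessible from s0 and s1 \Vdash A.
So the root s0 does not force the formula.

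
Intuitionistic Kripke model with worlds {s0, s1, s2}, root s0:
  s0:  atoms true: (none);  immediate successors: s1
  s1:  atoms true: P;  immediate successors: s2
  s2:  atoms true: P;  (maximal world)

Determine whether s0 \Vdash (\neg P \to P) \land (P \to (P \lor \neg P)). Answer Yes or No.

Yes

s0 \Vdash (\neg P \to P) \land (P \to (P \lor \neg P)) since s0 forces both conjuncts.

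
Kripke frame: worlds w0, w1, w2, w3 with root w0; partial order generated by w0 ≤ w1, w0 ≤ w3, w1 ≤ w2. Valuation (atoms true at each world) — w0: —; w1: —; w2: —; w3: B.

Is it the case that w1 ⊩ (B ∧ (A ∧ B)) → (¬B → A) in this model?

w1 ⊩ (B ∧ (A ∧ B)) → (¬B → A) vacuously: no world accessible from w1 forces the antecedent B ∧ (A ∧ B).

Yes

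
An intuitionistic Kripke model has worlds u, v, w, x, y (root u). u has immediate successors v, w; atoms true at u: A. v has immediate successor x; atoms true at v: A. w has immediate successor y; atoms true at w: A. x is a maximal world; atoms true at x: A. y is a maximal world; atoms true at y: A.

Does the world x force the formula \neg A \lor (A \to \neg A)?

No

x \nVdash \neg A \lor (A \to \neg A): neither disjunct is forced at x.
x \nVdash \neg A since x is accessible from x and x \Vdash A.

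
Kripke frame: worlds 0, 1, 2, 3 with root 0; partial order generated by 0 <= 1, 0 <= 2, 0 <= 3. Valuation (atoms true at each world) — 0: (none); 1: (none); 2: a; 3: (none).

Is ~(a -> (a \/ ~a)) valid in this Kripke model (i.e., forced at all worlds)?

Not every world: 0 ||-/- ~(a -> (a \/ ~a)).
0 ||-/- ~(a -> (a \/ ~a)) since 0 is accessible from 0 and 0 ||- a -> (a \/ ~a).
0 ||- a -> (a \/ ~a): every world accessible from 0 that forces a (namely 2) also forces a \/ ~a.

No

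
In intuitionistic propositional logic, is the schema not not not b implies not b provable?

Yes

This is triple-negation reduction, which is intuitionistically derivable.
Assume not not not b and suppose b. Then not not b (double-negation introduction), contradicting not not not b. So not b.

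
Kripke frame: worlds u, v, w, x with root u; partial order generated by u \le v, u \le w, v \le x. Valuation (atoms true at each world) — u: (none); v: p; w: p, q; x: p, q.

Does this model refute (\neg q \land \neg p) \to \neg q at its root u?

No

u \Vdash (\neg q \land \neg p) \to \neg q vacuously: no world accessible from u forces the antecedent \neg q \land \neg p.
So the root u forces (\neg q \land \neg p) \to \neg q; the model is not a countermodel.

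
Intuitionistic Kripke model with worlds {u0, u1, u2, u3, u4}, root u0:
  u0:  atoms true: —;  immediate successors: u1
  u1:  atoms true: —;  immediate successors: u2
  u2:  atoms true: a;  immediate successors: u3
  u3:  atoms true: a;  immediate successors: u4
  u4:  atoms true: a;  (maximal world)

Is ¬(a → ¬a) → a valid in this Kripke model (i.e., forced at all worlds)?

No

Not every world: u0 ⊮ ¬(a → ¬a) → a.
u0 ⊮ ¬(a → ¬a) → a: already at u0 itself, u0 ⊩ ¬(a → ¬a) but u0 ⊮ a.
u0 lacks atom a, so u0 ⊮ a.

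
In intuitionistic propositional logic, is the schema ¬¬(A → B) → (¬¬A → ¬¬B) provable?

This is the distribution of double negation over implication, which is intuitionistically derivable.
Assume ¬¬(A → B) and ¬¬A; suppose ¬B. Then A → B would give ¬A (by contraposition), contradicting ¬¬A; so ¬(A → B), contradicting ¬¬(A → B). Hence ¬¬B.

Yes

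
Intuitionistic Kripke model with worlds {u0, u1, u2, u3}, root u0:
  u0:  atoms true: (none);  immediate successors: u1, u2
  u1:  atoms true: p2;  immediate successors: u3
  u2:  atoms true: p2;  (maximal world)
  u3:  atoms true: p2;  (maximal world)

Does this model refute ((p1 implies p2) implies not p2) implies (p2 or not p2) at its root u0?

No

u0 forces ((p1 implies p2) implies not p2) implies (p2 or not p2) vacuously: no world accessible from u0 forces the antecedent (p1 implies p2) implies not p2.
So the root u0 forces ((p1 implies p2) implies not p2) implies (p2 or not p2); the model is not a countermodel.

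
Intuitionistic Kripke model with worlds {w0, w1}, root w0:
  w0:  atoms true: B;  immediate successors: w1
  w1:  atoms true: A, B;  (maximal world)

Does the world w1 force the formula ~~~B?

No

w1 ||-/- ~~~B since w1 is accessible from w1 and w1 ||- ~~B.
w1 ||- ~~B: no world accessible from w1 forces ~B.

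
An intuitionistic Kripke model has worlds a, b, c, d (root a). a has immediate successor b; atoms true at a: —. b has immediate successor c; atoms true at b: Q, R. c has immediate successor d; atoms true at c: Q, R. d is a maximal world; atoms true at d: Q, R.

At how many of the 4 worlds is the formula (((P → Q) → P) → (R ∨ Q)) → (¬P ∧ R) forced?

a: does not force it — a ⊮ (((P → Q) → P) → (R ∨ Q)) → (¬P ∧ R): already at a itself, a ⊩ ((P → Q) → P) → (R ∨ Q) but a ⊮ ¬P ∧ R.
b: forces it.
c: forces it.
d: forces it.
Worlds forcing the formula: {b, c, d}.

3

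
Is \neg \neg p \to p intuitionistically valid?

No

This is double-negation elimination, which is not intuitionistically valid.
A Kripke countermodel: worlds w0, w1; order generated by w0 \le w1; atoms true at each world — w0:{}; w1:{p}.
w0 \nVdash \neg \neg p \to p: already at w0 itself, w0 \Vdash \neg \neg p but w0 \nVdash p.
w0 lacks atom p, so w0 \nVdash p.
So the root w0 does not force the formula.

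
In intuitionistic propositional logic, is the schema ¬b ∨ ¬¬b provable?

No

This is the weak law of excluded middle, which is not intuitionistically valid.
A Kripke countermodel: worlds 0, 1, 2; order generated by 0 ≤ 1, 0 ≤ 2; atoms true at each world — 0:{}; 1:{b}; 2:{}.
0 ⊮ ¬b ∨ ¬¬b: neither disjunct is forced at 0.
0 ⊮ ¬b since 1 is accessible from 0 and 1 ⊩ b.
So the root 0 does not force the formula.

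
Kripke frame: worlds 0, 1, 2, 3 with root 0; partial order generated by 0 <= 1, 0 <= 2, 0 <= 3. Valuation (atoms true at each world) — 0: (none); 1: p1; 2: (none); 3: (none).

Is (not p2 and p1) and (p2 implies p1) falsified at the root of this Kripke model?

Yes

0 does not force (not p2 and p1) and (p2 implies p1) since 0 fails not p2 and p1.
So the root 0 does not force (not p2 and p1) and (p2 implies p1); the model is a countermodel.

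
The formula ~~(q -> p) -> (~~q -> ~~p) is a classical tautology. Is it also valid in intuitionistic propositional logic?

This is the distribution of double negation over implication, which is intuitionistically derivable.
Assume ~~(q -> p) and ~~q; suppose ~p. Then q -> p would give ~q (by contraposition), contradicting ~~q; so ~(q -> p), contradicting ~~(q -> p). Hence ~~p.

Yes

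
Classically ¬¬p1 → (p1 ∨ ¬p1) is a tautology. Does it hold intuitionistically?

No

This is a variant of double-negation elimination (deriving excluded middle from double negation), which is not intuitionistically valid.
A Kripke countermodel: worlds u, v; order generated by u ≤ v; atoms true at each world — u:{}; v:{p1}.
u ⊮ ¬¬p1 → (p1 ∨ ¬p1): already at u itself, u ⊩ ¬¬p1 but u ⊮ p1 ∨ ¬p1.
u ⊮ p1 ∨ ¬p1: neither disjunct is forced at u.
u lacks atom p1, so u ⊮ p1.
So the root u does not force the formula.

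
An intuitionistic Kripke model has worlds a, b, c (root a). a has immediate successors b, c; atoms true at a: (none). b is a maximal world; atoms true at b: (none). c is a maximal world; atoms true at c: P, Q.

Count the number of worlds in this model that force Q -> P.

3

a: forces it.
b: forces it.
c: forces it.
Worlds forcing the formula: {a, b, c}.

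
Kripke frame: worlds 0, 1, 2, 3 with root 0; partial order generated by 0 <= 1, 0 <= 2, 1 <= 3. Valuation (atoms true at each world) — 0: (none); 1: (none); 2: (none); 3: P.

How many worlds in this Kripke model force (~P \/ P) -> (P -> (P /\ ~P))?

1

0: does not force it — 0 ||-/- (~P \/ P) -> (P -> (P /\ ~P)): at the accessible world 3, 3 ||- ~P \/ P but 3 ||-/- P -> (P /\ ~P).
1: does not force it — 1 ||-/- (~P \/ P) -> (P -> (P /\ ~P)): at the accessible world 3, 3 ||- ~P \/ P but 3 ||-/- P -> (P /\ ~P).
2: forces it.
3: does not force it.
Worlds forcing the formula: {2}.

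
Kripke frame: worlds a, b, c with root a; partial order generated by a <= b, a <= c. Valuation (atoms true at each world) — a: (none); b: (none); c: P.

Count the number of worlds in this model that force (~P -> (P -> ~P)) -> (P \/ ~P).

2

a: does not force it — a ||-/- (~P -> (P -> ~P)) -> (P \/ ~P): already at a itself, a ||- ~P -> (P -> ~P) but a ||-/- P \/ ~P.
b: forces it.
c: forces it.
Worlds forcing the formula: {b, c}.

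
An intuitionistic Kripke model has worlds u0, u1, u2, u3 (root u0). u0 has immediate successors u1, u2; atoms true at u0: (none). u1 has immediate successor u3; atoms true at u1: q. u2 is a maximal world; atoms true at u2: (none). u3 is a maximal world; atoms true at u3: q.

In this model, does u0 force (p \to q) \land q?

No

u0 \nVdash (p \to q) \land q since u0 fails q.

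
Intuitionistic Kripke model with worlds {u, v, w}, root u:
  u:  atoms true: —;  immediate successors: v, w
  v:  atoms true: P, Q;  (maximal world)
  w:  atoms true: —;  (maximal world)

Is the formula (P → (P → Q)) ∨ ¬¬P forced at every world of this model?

Yes

u ⊩ (P → (P → Q)) ∨ ¬¬P via the disjunct P → (P → Q).
Since the root u forces (P → (P → Q)) ∨ ¬¬P and forcing is persistent (monotone upward), every world forces it.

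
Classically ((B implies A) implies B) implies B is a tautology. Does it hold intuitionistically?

This is Peirce's law, which is not intuitionistically valid.
A Kripke countermodel: worlds u0, u1; order generated by u0 <= u1; atoms true at each world — u0:{}; u1:{B}.
u0 does not force ((B implies A) implies B) implies B: already at u0 itself, u0 forces (B implies A) implies B but u0 does not force B.
u0 lacks atom B, so u0 does not force B.
So the root u0 does not force the formula.

No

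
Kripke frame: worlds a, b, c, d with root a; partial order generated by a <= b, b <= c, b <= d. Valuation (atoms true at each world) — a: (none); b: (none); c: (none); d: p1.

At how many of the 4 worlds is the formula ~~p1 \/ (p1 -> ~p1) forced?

a: does not force it — a ||-/- ~~p1 \/ (p1 -> ~p1): neither disjunct is forced at a.
b: does not force it — b ||-/- ~~p1 \/ (p1 -> ~p1): neither disjunct is forced at b.
c: forces it.
d: forces it.
Worlds forcing the formula: {c, d}.

2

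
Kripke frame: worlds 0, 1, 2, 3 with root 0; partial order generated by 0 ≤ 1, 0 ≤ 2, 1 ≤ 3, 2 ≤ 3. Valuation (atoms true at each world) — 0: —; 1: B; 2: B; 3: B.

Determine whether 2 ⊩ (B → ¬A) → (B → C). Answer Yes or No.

2 ⊮ (B → ¬A) → (B → C): already at 2 itself, 2 ⊩ B → ¬A but 2 ⊮ B → C.
2 ⊮ B → C: already at 2 itself, 2 ⊩ B but 2 ⊮ C.
2 lacks atom C, so 2 ⊮ C.

No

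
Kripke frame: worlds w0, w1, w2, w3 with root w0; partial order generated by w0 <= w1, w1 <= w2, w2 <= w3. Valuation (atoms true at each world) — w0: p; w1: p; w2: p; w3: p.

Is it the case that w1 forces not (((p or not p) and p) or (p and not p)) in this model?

No

w1 does not force not (((p or not p) and p) or (p and not p)) since w1 is accessible from w1 and w1 forces ((p or not p) and p) or (p and not p).
w1 forces ((p or not p) and p) or (p and not p) via the disjunct (p or not p) and p.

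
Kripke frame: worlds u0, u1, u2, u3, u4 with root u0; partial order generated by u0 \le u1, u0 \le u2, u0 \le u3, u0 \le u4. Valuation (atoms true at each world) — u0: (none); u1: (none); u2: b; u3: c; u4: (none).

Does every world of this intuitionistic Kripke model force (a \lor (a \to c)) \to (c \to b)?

No

Not every world: u0 \nVdash (a \lor (a \to c)) \to (c \to b).
u0 \nVdash (a \lor (a \to c)) \to (c \to b): already at u0 itself, u0 \Vdash a \lor (a \to c) but u0 \nVdash c \to b.
u0 \nVdash c \to b: at the accessible world u3, u3 \Vdash c but u3 \nVdash b.
u3 lacks atom b, so u3 \nVdash b.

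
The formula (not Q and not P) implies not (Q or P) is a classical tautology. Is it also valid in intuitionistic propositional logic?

This is a constructively valid De Morgan direction (conjunction of negations to negated disjunction), which is intuitionistically derivable.
If both not Q and not P hold at a world, no accessible world forces Q or forces P, so none forces Q or P.

Yes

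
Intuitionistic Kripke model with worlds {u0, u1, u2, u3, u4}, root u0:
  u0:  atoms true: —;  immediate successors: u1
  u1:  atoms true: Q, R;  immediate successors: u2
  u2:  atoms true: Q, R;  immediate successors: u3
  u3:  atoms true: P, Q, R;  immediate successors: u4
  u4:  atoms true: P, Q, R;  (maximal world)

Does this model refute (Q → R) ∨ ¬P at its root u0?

No

u0 ⊩ (Q → R) ∨ ¬P via the disjunct Q → R.
So the root u0 forces (Q → R) ∨ ¬P; the model is not a countermodel.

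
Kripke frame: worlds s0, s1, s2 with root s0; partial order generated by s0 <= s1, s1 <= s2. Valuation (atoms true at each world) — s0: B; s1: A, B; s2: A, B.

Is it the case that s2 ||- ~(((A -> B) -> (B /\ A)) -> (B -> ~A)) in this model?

Yes

s2 ||- ~(((A -> B) -> (B /\ A)) -> (B -> ~A)): no world accessible from s2 forces ((A -> B) -> (B /\ A)) -> (B -> ~A).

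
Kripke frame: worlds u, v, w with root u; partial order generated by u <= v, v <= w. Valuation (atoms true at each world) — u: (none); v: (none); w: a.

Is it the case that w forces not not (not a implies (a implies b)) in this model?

Yes

w forces not not (not a implies (a implies b)): no world accessible from w forces not (not a implies (a implies b)).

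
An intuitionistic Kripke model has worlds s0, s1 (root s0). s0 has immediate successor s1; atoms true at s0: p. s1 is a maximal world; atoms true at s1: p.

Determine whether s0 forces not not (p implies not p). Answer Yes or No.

s0 does not force not not (p implies not p) since s0 is accessible from s0 and s0 forces not (p implies not p).
s0 forces not (p implies not p): no world accessible from s0 forces p implies not p.

No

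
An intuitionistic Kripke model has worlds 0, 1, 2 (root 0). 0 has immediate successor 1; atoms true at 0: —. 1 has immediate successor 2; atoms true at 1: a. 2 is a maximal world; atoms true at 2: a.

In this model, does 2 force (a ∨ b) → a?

Yes

2 ⊩ (a ∨ b) → a: every world accessible from 2 that forces a ∨ b (namely 2) also forces a.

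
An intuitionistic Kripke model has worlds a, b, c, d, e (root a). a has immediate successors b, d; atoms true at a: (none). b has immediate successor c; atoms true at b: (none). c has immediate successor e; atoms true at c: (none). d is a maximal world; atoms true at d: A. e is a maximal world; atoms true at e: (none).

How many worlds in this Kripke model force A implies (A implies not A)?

a: does not force it — a does not force A implies (A implies not A): at the accessible world d, d forces A but d does not force A implies not A.
b: forces it.
c: forces it.
d: does not force it — d does not force A implies (A implies not A): already at d itself, d forces A but d does not force A implies not A.
e: forces it.
Worlds forcing the formula: {b, c, e}.

3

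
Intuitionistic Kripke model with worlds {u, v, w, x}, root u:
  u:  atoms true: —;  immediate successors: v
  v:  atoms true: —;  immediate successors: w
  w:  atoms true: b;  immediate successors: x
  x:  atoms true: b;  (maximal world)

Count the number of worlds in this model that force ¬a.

4

u: forces it.
v: forces it.
w: forces it.
x: forces it.
Worlds forcing the formula: {u, v, w, x}.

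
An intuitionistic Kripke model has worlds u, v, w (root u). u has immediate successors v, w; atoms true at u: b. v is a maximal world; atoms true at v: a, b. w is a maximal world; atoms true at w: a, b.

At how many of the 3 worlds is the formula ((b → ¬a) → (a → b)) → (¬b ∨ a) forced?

2

u: does not force it — u ⊮ ((b → ¬a) → (a → b)) → (¬b ∨ a): already at u itself, u ⊩ (b → ¬a) → (a → b) but u ⊮ ¬b ∨ a.
v: forces it.
w: forces it.
Worlds forcing the formula: {v, w}.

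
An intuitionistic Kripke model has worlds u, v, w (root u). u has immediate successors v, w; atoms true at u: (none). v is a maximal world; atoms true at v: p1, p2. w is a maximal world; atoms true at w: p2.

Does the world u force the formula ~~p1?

No

u ||-/- ~~p1 since w is accessible from u and w ||- ~p1.
w ||- ~p1: no world accessible from w forces p1.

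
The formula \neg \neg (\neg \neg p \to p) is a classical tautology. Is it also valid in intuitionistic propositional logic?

This is the double negation of double-negation elimination, which is intuitionistically derivable.
By Glivenko's theorem the double negation of any classical propositional tautology is intuitionistically provable; \neg \neg p \to p is classically a tautology.

Yes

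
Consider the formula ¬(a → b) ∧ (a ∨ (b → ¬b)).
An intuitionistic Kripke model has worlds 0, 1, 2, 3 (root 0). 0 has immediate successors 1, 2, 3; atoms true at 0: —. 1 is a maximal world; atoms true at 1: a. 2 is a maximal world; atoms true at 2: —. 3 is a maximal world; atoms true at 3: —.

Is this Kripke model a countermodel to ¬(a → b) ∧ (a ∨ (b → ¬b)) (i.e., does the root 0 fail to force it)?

0 ⊮ ¬(a → b) ∧ (a ∨ (b → ¬b)) since 0 fails ¬(a → b).
So the root 0 does not force ¬(a → b) ∧ (a ∨ (b → ¬b)); the model is a countermodel.

Yes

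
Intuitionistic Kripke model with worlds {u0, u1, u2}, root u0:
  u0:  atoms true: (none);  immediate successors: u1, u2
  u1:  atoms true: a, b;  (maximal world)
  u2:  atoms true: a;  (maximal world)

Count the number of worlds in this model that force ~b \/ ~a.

1

u0: does not force it — u0 ||-/- ~b \/ ~a: neither disjunct is forced at u0.
u1: does not force it.
u2: forces it.
Worlds forcing the formula: {u2}.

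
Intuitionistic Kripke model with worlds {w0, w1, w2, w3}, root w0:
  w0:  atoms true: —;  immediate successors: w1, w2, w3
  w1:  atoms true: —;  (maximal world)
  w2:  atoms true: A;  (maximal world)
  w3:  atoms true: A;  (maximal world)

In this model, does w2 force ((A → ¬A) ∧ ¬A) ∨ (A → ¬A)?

w2 ⊮ ((A → ¬A) ∧ ¬A) ∨ (A → ¬A): neither disjunct is forced at w2.
w2 ⊮ (A → ¬A) ∧ ¬A since w2 fails A → ¬A.

No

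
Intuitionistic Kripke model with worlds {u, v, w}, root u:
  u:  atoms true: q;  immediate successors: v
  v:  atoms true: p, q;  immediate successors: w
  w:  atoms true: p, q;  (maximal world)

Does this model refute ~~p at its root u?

u ||- ~~p: no world accessible from u forces ~p.
So the root u forces ~~p; the model is not a countermodel.

No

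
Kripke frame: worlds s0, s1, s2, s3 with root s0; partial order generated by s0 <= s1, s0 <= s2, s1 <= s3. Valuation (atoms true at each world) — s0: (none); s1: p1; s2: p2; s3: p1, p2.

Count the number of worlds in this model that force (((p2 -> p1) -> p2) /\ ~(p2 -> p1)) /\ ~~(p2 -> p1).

0

s0: does not force it — s0 ||-/- (((p2 -> p1) -> p2) /\ ~(p2 -> p1)) /\ ~~(p2 -> p1) since s0 fails ((p2 -> p1) -> p2) /\ ~(p2 -> p1).
s1: does not force it.
s2: does not force it.
s3: does not force it.
Worlds forcing the formula: { }.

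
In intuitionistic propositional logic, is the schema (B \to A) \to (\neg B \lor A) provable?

This is the material-implication-as-disjunction principle, which is not intuitionistically valid.
A Kripke countermodel: worlds 0, 1; order generated by 0 \le 1; atoms true at each world — 0:{}; 1:{A,B}.
0 \nVdash (B \to A) \to (\neg B \lor A): already at 0 itself, 0 \Vdash B \to A but 0 \nVdash \neg B \lor A.
0 \nVdash \neg B \lor A: neither disjunct is forced at 0.
0 \nVdash \neg B since 1 is accessible from 0 and 1 \Vdash B.
So the root 0 does not force the formula.

No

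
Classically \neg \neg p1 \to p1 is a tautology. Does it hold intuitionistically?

No

This is double-negation elimination, which is not intuitionistically valid.
A Kripke countermodel: worlds s0, s1; order generated by s0 \le s1; atoms true at each world — s0:{}; s1:{p1}.
s0 \nVdash \neg \neg p1 \to p1: already at s0 itself, s0 \Vdash \neg \neg p1 but s0 \nVdash p1.
s0 lacks atom p1, so s0 \nVdash p1.
So the root s0 does not force the formula.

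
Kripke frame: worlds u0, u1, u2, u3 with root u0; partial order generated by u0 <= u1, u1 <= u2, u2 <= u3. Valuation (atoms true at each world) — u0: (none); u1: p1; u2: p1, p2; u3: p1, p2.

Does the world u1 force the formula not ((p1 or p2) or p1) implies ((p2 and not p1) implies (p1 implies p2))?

u1 forces not ((p1 or p2) or p1) implies ((p2 and not p1) implies (p1 implies p2)) vacuously: no world accessible from u1 forces the antecedent not ((p1 or p2) or p1).

Yes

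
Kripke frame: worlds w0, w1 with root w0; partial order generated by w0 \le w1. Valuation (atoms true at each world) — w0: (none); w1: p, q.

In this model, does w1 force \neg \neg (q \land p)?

w1 \Vdash \neg \neg (q \land p): no world accessible from w1 forces \neg (q \land p).

Yes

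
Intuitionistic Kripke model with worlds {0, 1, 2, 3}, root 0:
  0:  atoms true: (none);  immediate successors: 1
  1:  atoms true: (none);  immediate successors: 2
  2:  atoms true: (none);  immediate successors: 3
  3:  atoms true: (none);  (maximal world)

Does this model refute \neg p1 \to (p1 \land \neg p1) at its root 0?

0 \nVdash \neg p1 \to (p1 \land \neg p1): already at 0 itself, 0 \Vdash \neg p1 but 0 \nVdash p1 \land \neg p1.
0 \nVdash p1 \land \neg p1 since 0 fails p1.
So the root 0 does not force \neg p1 \to (p1 \land \neg p1); the model is a countermodel.

Yes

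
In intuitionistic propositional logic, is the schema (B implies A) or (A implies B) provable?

This is the Gödel–Dummett linearity axiom, which is not intuitionistically valid.
A Kripke countermodel: worlds 0, 1, 2; order generated by 0 <= 1, 0 <= 2; atoms true at each world — 0:{}; 1:{B}; 2:{A}.
0 does not force (B implies A) or (A implies B): neither disjunct is forced at 0.
0 does not force B implies A: at the accessible world 1, 1 forces B but 1 does not force A.
1 lacks atom A, so 1 does not force A.
So the root 0 does not force the formula.

No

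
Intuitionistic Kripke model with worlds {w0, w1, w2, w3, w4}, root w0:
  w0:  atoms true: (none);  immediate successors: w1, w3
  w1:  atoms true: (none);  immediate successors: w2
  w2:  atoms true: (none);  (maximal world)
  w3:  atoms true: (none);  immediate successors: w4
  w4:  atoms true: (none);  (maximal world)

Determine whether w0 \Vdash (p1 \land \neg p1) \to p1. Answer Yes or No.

w0 \Vdash (p1 \land \neg p1) \to p1 vacuously: no world accessible from w0 forces the antecedent p1 \land \neg p1.

Yes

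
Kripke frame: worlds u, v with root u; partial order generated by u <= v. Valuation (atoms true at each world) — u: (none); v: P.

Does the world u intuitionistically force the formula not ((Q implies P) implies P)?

No

u does not force not ((Q implies P) implies P) since v is accessible from u and v forces (Q implies P) implies P.
v forces (Q implies P) implies P: every world accessible from v that forces Q implies P (namely v) also forces P.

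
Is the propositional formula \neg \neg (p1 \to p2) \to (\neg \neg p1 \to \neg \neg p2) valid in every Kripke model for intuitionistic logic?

Yes

This is the distribution of double negation over implication, which is intuitionistically derivable.
Assume \neg \neg (p1 \to p2) and \neg \neg p1; suppose \neg p2. Then p1 \to p2 would give \neg p1 (by contraposition), contradicting \neg \neg p1; so \neg (p1 \to p2), contradicting \neg \neg (p1 \to p2). Hence \neg \neg p2.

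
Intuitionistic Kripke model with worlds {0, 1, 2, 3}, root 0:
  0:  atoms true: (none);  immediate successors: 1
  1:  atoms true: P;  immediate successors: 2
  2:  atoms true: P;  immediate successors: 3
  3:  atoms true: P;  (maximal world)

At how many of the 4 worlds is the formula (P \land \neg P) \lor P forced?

0: does not force it — 0 \nVdash (P \land \neg P) \lor P: neither disjunct is forced at 0.
1: forces it.
2: forces it.
3: forces it.
Worlds forcing the formula: {1, 2, 3}.

3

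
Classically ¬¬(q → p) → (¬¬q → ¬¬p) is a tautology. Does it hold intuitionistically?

This is the distribution of double negation over implication, which is intuitionistically derivable.
Assume ¬¬(q → p) and ¬¬q; suppose ¬p. Then q → p would give ¬q (by contraposition), contradicting ¬¬q; so ¬(q → p), contradicting ¬¬(q → p). Hence ¬¬p.

Yes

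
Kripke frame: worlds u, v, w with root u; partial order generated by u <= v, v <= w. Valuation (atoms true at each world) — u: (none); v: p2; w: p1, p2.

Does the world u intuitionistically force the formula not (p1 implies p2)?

u does not force not (p1 implies p2) since u is accessible from u and u forces p1 implies p2.
u forces p1 implies p2: every world accessible from u that forces p1 (namely w) also forces p2.

No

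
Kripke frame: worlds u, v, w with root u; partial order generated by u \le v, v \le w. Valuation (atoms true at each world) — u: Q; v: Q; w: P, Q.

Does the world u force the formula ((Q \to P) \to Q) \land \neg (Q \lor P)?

No

u \nVdash ((Q \to P) \to Q) \land \neg (Q \lor P) since u fails \neg (Q \lor P).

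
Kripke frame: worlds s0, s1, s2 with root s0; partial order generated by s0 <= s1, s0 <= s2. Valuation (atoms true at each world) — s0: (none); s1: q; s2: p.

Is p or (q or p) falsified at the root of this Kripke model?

s0 does not force p or (q or p): neither disjunct is forced at s0.
s0 lacks atom p, so s0 does not force p.
So the root s0 does not force p or (q or p); the model is a countermodel.

Yes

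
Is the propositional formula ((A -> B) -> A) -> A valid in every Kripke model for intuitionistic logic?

No

This is Peirce's law, which is not intuitionistically valid.
A Kripke countermodel: worlds w0, w1; order generated by w0 <= w1; atoms true at each world — w0:{}; w1:{A}.
w0 ||-/- ((A -> B) -> A) -> A: already at w0 itself, w0 ||- (A -> B) -> A but w0 ||-/- A.
w0 lacks atom A, so w0 ||-/- A.
So the root w0 does not force the formula.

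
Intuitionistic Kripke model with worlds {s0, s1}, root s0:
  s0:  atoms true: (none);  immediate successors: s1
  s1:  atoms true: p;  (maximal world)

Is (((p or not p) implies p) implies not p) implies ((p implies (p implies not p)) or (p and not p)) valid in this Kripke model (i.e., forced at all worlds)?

s0 forces (((p or not p) implies p) implies not p) implies ((p implies (p implies not p)) or (p and not p)) vacuously: no world accessible from s0 forces the antecedent ((p or not p) implies p) implies not p.
Since the root s0 forces (((p or not p) implies p) implies not p) implies ((p implies (p implies not p)) or (p and not p)) and forcing is persistent (monotone upward), every world forces it.

Yes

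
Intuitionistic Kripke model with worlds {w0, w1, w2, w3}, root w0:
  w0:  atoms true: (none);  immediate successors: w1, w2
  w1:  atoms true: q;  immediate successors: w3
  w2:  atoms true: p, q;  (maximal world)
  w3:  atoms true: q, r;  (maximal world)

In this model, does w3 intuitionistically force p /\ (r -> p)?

w3 ||-/- p /\ (r -> p) since w3 fails p.

No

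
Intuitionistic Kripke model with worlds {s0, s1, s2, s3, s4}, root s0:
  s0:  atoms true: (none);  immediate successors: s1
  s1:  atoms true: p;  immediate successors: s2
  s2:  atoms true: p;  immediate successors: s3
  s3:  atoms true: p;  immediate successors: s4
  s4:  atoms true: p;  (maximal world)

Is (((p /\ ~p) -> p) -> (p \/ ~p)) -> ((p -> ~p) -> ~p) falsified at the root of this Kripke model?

s0 ||- (((p /\ ~p) -> p) -> (p \/ ~p)) -> ((p -> ~p) -> ~p): every world accessible from s0 that forces ((p /\ ~p) -> p) -> (p \/ ~p) (namely s1, s2, s3, s4) also forces (p -> ~p) -> ~p.
So the root s0 forces (((p /\ ~p) -> p) -> (p \/ ~p)) -> ((p -> ~p) -> ~p); the model is not a countermodel.

No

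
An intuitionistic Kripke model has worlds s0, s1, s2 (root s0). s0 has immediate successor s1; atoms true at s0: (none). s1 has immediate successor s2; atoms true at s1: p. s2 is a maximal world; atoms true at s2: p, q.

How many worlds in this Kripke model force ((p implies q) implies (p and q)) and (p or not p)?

2

s0: does not force it — s0 does not force ((p implies q) implies (p and q)) and (p or not p) since s0 fails p or not p.
s1: forces it.
s2: forces it.
Worlds forcing the formula: {s1, s2}.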